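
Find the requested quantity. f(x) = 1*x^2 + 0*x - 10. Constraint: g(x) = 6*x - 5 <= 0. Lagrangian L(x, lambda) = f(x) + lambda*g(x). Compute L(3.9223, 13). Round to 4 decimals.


Step 1: Evaluate f(x).
f(3.9223) = 1*3.9223^2 + 0*3.9223 - 10 = 5.3844
Step 2: Evaluate g(x).
g(3.9223) = 6*3.9223 - 5 = 18.5338
Step 3: Compute Lagrangian.
L = 5.3844 + 13*18.5338 = 246.3238


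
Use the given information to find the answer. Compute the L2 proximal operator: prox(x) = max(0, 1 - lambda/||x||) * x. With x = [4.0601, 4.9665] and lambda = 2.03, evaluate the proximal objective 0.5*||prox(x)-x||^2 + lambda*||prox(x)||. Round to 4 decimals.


Step 1: Compute ||x||.
||x|| = 6.4149
Step 2: Compute scaling factor.
scale = max(0, 1 - 2.03/6.4149) = 0.6835
Step 3: prox(x) = [2.7753, 3.3948]
||prox(x)|| = 4.3849
Step 4: Proximal objective.
0.5*||prox-x||^2 = 2.0605
lambda*||prox|| = 8.9013
Total = 10.9617


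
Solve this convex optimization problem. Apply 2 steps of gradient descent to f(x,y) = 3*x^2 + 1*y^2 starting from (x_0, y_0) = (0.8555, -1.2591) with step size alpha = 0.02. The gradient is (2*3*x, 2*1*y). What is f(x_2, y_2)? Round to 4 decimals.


Gradient descent on f(x,y) = 3*x^2 + 1*y^2.
Starting point: (0.8555, -1.2591), alpha = 0.02
Step 1: grad_x = 2*3*0.8555 = 5.133, grad_y = 2*1*-1.2591 = -2.5182
  x_1 = 0.8555 - 0.02*5.133 = 0.7528
  y_1 = -1.2591 - 0.02*-2.5182 = -1.2087
Step 2: grad_x = 2*3*0.7528 = 4.517, grad_y = 2*1*-1.2087 = -2.4175
  x_2 = 0.7528 - 0.02*4.517 = 0.6625
  y_2 = -1.2087 - 0.02*-2.4175 = -1.1604
f(0.6625, -1.1604) = 3*0.6625^2 + 1*(-1.1604)^2 = 2.6632


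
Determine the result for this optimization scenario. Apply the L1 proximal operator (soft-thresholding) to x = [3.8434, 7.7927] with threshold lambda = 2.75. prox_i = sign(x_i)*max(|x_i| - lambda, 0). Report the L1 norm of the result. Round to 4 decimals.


Soft-thresholding with lambda = 2.75:
prox(3.8434) = sign(3.8434)*max(|3.8434| - 2.75, 0) = 1.0934
prox(7.7927) = sign(7.7927)*max(|7.7927| - 2.75, 0) = 5.0427
prox(x) = [1.0934, 5.0427]
||prox(x)||_1 = 1.0934 + 5.0427 = 6.1361


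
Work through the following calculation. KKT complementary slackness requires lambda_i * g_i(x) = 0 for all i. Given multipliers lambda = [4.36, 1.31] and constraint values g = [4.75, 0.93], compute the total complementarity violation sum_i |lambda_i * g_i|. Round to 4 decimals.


KKT complementary slackness check:
lambda_1 * g_1 = 4.36 * 4.75 = 20.71
lambda_2 * g_2 = 1.31 * 0.93 = 1.2183
Total violation = 20.71 + 1.2183 = 21.9283


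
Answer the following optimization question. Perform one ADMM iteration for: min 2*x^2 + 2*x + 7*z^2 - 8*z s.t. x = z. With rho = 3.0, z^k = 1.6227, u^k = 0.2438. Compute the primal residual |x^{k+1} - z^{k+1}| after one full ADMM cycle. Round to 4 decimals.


ADMM iteration with rho = 3.0, z^k = 1.6227, u^k = 0.2438
Step 1: x-update.
Minimize 2*x^2 + 2*x + (3.0/2)*(x - 1.6227 + 0.2438)^2
FOC: (2*2 + 3.0)*x = -2 + 3.0*(1.6227 - 0.2438)
x^{k+1} = 0.3052
Step 2: z-update.
Minimize 7*z^2 - 8*z + (3.0/2)*(0.3052 - z + 0.2438)^2
FOC: (2*7 + 3.0)*z = 8 + 3.0*(0.3052 + 0.2438)
z^{k+1} = 0.5675
Step 3: u-update.
u^{k+1} = 0.2438 + 0.3052 - 0.5675 = -0.0184
Step 4: Primal residual = |0.3052 - 0.5675| = 0.2622


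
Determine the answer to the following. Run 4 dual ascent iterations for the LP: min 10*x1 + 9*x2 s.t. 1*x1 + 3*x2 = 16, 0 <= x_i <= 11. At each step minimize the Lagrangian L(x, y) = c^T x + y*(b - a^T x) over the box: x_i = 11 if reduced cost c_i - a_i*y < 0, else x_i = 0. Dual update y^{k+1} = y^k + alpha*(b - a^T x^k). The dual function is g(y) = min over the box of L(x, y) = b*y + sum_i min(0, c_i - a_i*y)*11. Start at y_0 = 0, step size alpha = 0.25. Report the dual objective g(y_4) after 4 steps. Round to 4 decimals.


Dual ascent for LP: min 10*x1 + 9*x2, 1*x1 + 3*x2 = 16, 0 <= x_i <= 11
Step 1: y^k = 0.0, reduced costs: (10.0, 9.0)
  x^k = (0.0, 0.0), subgradient = b - a^T x = 16.0
  y^{k+1} = 0.0 + 0.25*16.0 = 4.0
Step 2: y^k = 4.0, reduced costs: (6.0, -3.0)
  x^k = (0.0, 11.0), subgradient = b - a^T x = -17.0
  y^{k+1} = 4.0 + 0.25*-17.0 = -0.25
Step 3: y^k = -0.25, reduced costs: (10.25, 9.75)
  x^k = (0.0, 0.0), subgradient = b - a^T x = 16.0
  y^{k+1} = -0.25 + 0.25*16.0 = 3.75
Step 4: y^k = 3.75, reduced costs: (6.25, -2.25)
  x^k = (0.0, 11.0), subgradient = b - a^T x = -17.0
  y^{k+1} = 3.75 + 0.25*-17.0 = -0.5
Dual objective at y_4 = -0.5: reduced costs (10.5, 10.5), box minimizer x = (0.0, 0.0)
g(y_4) = b*y + (c1 - a1*y)*x1 + (c2 - a2*y)*x2 = 16*(-0.5) + 10.5*0.0 + 10.5*0.0 = -8.0 + 0.0 + 0.0 = -8.0


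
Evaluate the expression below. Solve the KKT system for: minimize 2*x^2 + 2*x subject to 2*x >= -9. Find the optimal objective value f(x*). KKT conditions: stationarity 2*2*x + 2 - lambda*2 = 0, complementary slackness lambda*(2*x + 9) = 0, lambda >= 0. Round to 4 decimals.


Step 1: Try lambda = 0 (constraint inactive).
Stationarity: 2*2*x + 2 = 0
x* = -2/(2*2) = -0.5
Check constraint: 2*-0.5 = -1.0 >= -9 -- satisfied.
Step 2: Compute optimal value.
f(x*) = 2*(-0.5)^2 + 2*(-0.5) = -0.5


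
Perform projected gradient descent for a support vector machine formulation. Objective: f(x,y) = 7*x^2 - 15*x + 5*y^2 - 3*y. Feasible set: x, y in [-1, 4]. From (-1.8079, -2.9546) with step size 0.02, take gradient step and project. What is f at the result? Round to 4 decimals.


Step 1: Compute gradient at (-1.8079, -2.9546).
grad_x = 2*7*-1.8079 - 15 = -40.3106
grad_y = 2*5*-2.9546 - 3 = -32.546
Step 2: Gradient step.
x_raw = -1.8079 - 0.02*-40.3106 = -1.0017
y_raw = -2.9546 - 0.02*-32.546 = -2.3037
Step 3: Project onto [-1, 4].
x_proj = clip(-1.0017) = -1.0
y_proj = clip(-2.3037) = -1.0
Step 4: Evaluate f.
f(-1.0, -1.0) = 30.0


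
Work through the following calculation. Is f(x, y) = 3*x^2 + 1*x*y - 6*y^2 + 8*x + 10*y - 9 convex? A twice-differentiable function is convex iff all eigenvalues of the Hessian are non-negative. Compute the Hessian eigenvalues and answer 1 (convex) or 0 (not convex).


The Hessian of f(x,y) = 3*x^2 + 1*x*y - 6*y^2 + 8*x + 10*y - 9 is:
H = [[6, 1], [1, -12]]
Trace = 6 - 12 = -6
Determinant = 6*-12 - (1)^2 = -73
Discriminant = (-6)^2 - 4*-73 = 328.0
Eigenvalues: lambda_1 = -12.0554, lambda_2 = 6.0554
The function is not convex.

0


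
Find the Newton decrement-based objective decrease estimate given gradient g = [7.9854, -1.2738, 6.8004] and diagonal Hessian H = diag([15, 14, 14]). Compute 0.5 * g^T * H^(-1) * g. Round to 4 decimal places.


Step 1: H is diagonal, so H^(-1) * g = [0.5324, -0.091, 0.4857].
Step 2: g^T H^(-1) g = sum_i g_i^2 / H_ii
  = (7.9854)^2/15 + (-1.2738)^2/14 + (6.8004)^2/14
  = 4.2511 + 0.1159 + 3.3032 = 7.6703
Step 3: Objective decrease = 0.5 * g^T H^(-1) g = 3.8351


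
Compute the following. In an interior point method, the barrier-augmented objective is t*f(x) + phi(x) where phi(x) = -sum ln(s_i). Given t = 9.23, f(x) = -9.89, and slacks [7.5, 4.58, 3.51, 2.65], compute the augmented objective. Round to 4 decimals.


Step 1: Compute log-barrier.
ln values: [2.0149, 1.5217, 1.2556, 0.9746]
phi = -(2.0149 + 1.5217 + 1.2556 + 0.9746) = -5.7668
Step 2: Compute augmented objective.
t*f(x) = 9.23*-9.89 = -91.2847
Total = -91.2847 - 5.7668 = -97.0515


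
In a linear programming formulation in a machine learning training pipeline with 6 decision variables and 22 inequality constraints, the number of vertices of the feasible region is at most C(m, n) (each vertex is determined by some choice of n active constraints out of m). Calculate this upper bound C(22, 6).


Each vertex corresponds to some choice of n active constraints out of m, so the number of vertices is at most C(m, n) = m! / (n!(m-n)!).
m = 22, n = 6
Numerator: 22 * 21 * 20 * 19 * 18 * 17
Denominator: 6! = 720
C(22, 6) = 74613


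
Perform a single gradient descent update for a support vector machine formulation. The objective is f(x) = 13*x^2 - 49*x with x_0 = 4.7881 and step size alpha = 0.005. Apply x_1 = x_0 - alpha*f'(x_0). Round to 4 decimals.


We compute the gradient at x_0 and apply the update.
f'(x) = 26*x - 49
f'(4.7881) = 26*4.7881 - 49 = 75.4906
x_1 = 4.7881 - 0.005*75.4906 = 4.4106


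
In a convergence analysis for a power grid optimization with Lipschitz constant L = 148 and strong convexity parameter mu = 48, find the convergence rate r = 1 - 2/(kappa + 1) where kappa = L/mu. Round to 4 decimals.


Step 1: Compute the condition number.
kappa = L/mu = 148/48 = 3.0833
Step 2: Compute the convergence rate.
r = 1 - 2/(kappa + 1) = 1 - 2*mu/(L + mu) = (L - mu)/(L + mu) = 100/196 = 0.5102


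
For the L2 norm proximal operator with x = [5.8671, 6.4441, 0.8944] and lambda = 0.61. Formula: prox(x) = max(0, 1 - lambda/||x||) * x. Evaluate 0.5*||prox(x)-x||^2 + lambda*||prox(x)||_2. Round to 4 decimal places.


Step 1: Compute ||x||.
||x|| = 8.7607
Step 2: Compute scaling factor.
scale = max(0, 1 - 0.61/8.7607) = 0.9304
Step 3: prox(x) = [5.4586, 5.9954, 0.8321]
||prox(x)|| = 8.1507
Step 4: Proximal objective.
0.5*||prox-x||^2 = 0.1861
lambda*||prox|| = 4.9719
Total = 5.158


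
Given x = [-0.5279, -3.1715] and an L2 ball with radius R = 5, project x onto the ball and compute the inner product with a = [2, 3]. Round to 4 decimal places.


Step 1: Compute ||x|| (intermediates to 6 decimals).
||x|| = sqrt((-0.5279)^2 + (-3.1715)^2) = 3.215135
Step 2: Project.
Since ||x|| <= R, proj = x (no scaling needed).
proj(x) = [-0.5279, -3.1715]
Step 3: Dot product.
a^T * proj(x) = 2*(-0.5279) + 3*(-3.1715) = -10.5703


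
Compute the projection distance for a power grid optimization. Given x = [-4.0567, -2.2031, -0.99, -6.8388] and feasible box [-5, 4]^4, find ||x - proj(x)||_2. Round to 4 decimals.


Project each component onto [-5, 4].
clip(-4.0567) = -4.0567, clip(-2.2031) = -2.2031, clip(-0.99) = -0.99, clip(-6.8388) = -5.0
Projection = [-4.0567, -2.2031, -0.99, -5.0]
Squared diffs: [0.0, 0.0, 0.0, 3.3812]
Distance = sqrt(3.3812) = 1.8388


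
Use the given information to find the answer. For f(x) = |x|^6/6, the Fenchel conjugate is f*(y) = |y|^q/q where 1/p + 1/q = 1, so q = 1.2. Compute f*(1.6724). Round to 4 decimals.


The conjugate exponent q satisfies 1/p + 1/q = 1.
p = 6, so q = 6/(6 - 1) = 1.2
|y|^q = 1.6724^1.2 = 1.8536
f*(1.6724) = 1.8536 / 1.2 = 1.5446


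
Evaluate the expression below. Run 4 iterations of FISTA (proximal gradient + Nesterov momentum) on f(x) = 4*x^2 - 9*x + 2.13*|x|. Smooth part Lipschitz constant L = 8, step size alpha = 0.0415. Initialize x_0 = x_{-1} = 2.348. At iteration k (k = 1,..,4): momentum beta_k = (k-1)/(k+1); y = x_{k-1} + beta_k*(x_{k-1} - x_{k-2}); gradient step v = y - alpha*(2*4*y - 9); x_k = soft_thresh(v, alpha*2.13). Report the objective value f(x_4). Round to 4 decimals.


FISTA on f(x) = 4*x^2 - 9*x + 2.13*|x|
L = 8, alpha = 0.0415
Iteration 1: beta = 0.0, y = 2.348 + 0.0*(2.348 - 2.348) = 2.348
  grad(y) = 9.784, v = y - alpha*grad = 1.942
  prox(v) = soft_thresh(1.942, 0.0884) = 1.8536
Iteration 2: beta = 0.3333, y = 1.8536 + 0.3333*(1.8536 - 2.348) = 1.6888
  grad(y) = 4.5101, v = y - alpha*grad = 1.5016
  prox(v) = soft_thresh(1.5016, 0.0884) = 1.4132
Iteration 3: beta = 0.5, y = 1.4132 + 0.5*(1.4132 - 1.8536) = 1.193
  grad(y) = 0.5441, v = y - alpha*grad = 1.1704
  prox(v) = soft_thresh(1.1704, 0.0884) = 1.082
Iteration 4: beta = 0.6, y = 1.082 + 0.6*(1.082 - 1.4132) = 0.8833
  grad(y) = -1.9333, v = y - alpha*grad = 0.9636
  prox(v) = soft_thresh(0.9636, 0.0884) = 0.8752
f(x_4) = 4*0.8752^2 - 9*0.8752 + 2.13*|0.8752| = -2.9487


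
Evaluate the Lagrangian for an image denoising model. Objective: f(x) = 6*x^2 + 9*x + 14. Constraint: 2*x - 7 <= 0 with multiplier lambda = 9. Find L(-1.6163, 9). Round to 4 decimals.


Step 1: Evaluate f(x).
f(-1.6163) = 6*(-1.6163)^2 + 9*(-1.6163) + 14 = 15.1279
Step 2: Evaluate g(x).
g(-1.6163) = 2*-1.6163 - 7 = -10.2326
Step 3: Compute Lagrangian.
L = 15.1279 + 9*-10.2326 = -76.9655


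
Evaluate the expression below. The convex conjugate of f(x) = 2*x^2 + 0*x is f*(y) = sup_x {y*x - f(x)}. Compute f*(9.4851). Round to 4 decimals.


f*(y) = sup_x {y*x - a*x^2 - b*x} = sup_x {(y-b)*x - a*x^2}
FOC: (y - b) - 2a*x = 0 => x* = (y - b)/(2a)
x* = (9.4851 - 0)/(2*2) = 2.3713
f*(9.4851) = (y-b)^2/(4a) = (9.4851 - 0)^2/(4*2)
= 89.9671/8 = 11.2459


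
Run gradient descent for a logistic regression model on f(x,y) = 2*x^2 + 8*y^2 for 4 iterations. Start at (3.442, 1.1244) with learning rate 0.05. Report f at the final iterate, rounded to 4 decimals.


Gradient descent on f(x,y) = 2*x^2 + 8*y^2.
Starting point: (3.442, 1.1244), alpha = 0.05
Step 1: grad_x = 2*2*3.442 = 13.768, grad_y = 2*8*1.1244 = 17.9904
  x_1 = 3.442 - 0.05*13.768 = 2.7536
  y_1 = 1.1244 - 0.05*17.9904 = 0.2249
Step 2: grad_x = 2*2*2.7536 = 11.0144, grad_y = 2*8*0.2249 = 3.5981
  x_2 = 2.7536 - 0.05*11.0144 = 2.2029
  y_2 = 0.2249 - 0.05*3.5981 = 0.045
Step 3: grad_x = 2*2*2.2029 = 8.8115, grad_y = 2*8*0.045 = 0.7196
  x_3 = 2.2029 - 0.05*8.8115 = 1.7623
  y_3 = 0.045 - 0.05*0.7196 = 0.009
Step 4: grad_x = 2*2*1.7623 = 7.0492, grad_y = 2*8*0.009 = 0.1439
  x_4 = 1.7623 - 0.05*7.0492 = 1.4098
  y_4 = 0.009 - 0.05*0.1439 = 0.0018
f(1.4098, 0.0018) = 2*1.4098^2 + 8*0.0018^2 = 3.9753


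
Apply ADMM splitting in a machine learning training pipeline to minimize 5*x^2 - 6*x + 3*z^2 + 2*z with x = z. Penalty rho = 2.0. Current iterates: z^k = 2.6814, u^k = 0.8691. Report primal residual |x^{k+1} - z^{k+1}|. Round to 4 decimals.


ADMM iteration with rho = 2.0, z^k = 2.6814, u^k = 0.8691
Step 1: x-update.
Minimize 5*x^2 - 6*x + (2.0/2)*(x - 2.6814 + 0.8691)^2
FOC: (2*5 + 2.0)*x = 6 + 2.0*(2.6814 - 0.8691)
x^{k+1} = 0.8021
Step 2: z-update.
Minimize 3*z^2 + 2*z + (2.0/2)*(0.8021 - z + 0.8691)^2
FOC: (2*3 + 2.0)*z = -2 + 2.0*(0.8021 + 0.8691)
z^{k+1} = 0.1678
Step 3: u-update.
u^{k+1} = 0.8691 + 0.8021 - 0.1678 = 1.5034
Step 4: Primal residual = |0.8021 - 0.1678| = 0.6343


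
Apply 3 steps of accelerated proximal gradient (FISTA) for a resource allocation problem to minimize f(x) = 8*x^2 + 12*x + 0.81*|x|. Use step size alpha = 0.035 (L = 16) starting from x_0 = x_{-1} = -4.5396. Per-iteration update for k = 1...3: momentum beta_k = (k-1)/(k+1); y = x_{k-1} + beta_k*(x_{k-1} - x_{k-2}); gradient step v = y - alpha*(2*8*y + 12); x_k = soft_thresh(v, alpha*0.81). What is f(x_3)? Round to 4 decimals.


FISTA on f(x) = 8*x^2 + 12*x + 0.81*|x|
L = 16, alpha = 0.035
Iteration 1: beta = 0.0, y = -4.5396 + 0.0*(-4.5396 + 4.5396) = -4.5396
  grad(y) = -60.6336, v = y - alpha*grad = -2.4174
  prox(v) = soft_thresh(-2.4174, 0.0284) = -2.3891
Iteration 2: beta = 0.3333, y = -2.3891 + 0.3333*(-2.3891 + 4.5396) = -1.6722
  grad(y) = -14.7557, v = y - alpha*grad = -1.1558
  prox(v) = soft_thresh(-1.1558, 0.0284) = -1.1274
Iteration 3: beta = 0.5, y = -1.1274 + 0.5*(-1.1274 + 2.3891) = -0.4966
  grad(y) = 4.0542, v = y - alpha*grad = -0.6385
  prox(v) = soft_thresh(-0.6385, 0.0284) = -0.6102
f(x_3) = 8*(-0.6102)^2 + 12*(-0.6102) + 0.81*|-0.6102| = -3.8493


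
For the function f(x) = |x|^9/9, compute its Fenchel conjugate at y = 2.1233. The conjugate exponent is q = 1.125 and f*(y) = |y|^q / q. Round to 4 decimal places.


The conjugate exponent q satisfies 1/p + 1/q = 1.
p = 9, so q = 9/(9 - 1) = 1.125
|y|^q = 2.1233^1.125 = 2.3329
f*(2.1233) = 2.3329 / 1.125 = 2.0736


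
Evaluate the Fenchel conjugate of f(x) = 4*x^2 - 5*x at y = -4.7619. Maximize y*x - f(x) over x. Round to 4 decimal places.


f*(y) = sup_x {y*x - a*x^2 - b*x} = sup_x {(y-b)*x - a*x^2}
FOC: (y - b) - 2a*x = 0 => x* = (y - b)/(2a)
x* = (-4.7619 + 5)/(2*4) = 0.0298
f*(-4.7619) = (y-b)^2/(4a) = (-4.7619 + 5)^2/(4*4)
= 0.0567/16 = 0.0035


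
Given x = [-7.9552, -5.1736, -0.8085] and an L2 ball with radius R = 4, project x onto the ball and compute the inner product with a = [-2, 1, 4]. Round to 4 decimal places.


Step 1: Compute ||x|| (intermediates to 6 decimals).
||x|| = sqrt((-7.9552)^2 + (-5.1736)^2 + (-0.8085)^2) = 9.523918
Step 2: Project.
Since ||x|| > R, scale = R/||x|| = 4/9.523918 = 0.419995, proj(x) = scale * x
proj(x) = [-3.341144, -2.172886, -0.339566]
Step 3: Dot product.
a^T * proj(x) = -2*(-3.341144) + 1*(-2.172886) + 4*(-0.339566) = 3.1511


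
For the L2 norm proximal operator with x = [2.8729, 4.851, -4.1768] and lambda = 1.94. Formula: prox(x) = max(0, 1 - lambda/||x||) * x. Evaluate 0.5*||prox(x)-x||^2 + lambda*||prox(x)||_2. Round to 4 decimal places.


Step 1: Compute ||x||.
||x|| = 7.0165
Step 2: Compute scaling factor.
scale = max(0, 1 - 1.94/7.0165) = 0.7235
Step 3: prox(x) = [2.0786, 3.5097, -3.022]
||prox(x)|| = 5.0765
Step 4: Proximal objective.
0.5*||prox-x||^2 = 1.8818
lambda*||prox|| = 9.8484
Total = 11.7302


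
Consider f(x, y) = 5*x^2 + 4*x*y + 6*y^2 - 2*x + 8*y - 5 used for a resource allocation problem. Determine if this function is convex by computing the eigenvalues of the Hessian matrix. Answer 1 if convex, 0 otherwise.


The Hessian of f(x,y) = 5*x^2 + 4*x*y + 6*y^2 - 2*x + 8*y - 5 is:
H = [[10, 4], [4, 12]]
Trace = 10 + 12 = 22
Determinant = 10*12 - (4)^2 = 104
Discriminant = (22)^2 - 4*104 = 68.0
Eigenvalues: lambda_1 = 6.8769, lambda_2 = 15.1231
The function is convex.

1


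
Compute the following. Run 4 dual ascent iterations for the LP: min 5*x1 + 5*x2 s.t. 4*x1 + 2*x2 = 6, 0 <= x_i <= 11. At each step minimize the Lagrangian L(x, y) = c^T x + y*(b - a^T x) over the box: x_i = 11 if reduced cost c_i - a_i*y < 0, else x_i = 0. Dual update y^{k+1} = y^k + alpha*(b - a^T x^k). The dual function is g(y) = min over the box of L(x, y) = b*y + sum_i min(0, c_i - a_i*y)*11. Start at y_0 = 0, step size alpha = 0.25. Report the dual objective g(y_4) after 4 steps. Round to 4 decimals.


Dual ascent for LP: min 5*x1 + 5*x2, 4*x1 + 2*x2 = 6, 0 <= x_i <= 11
Step 1: y^k = 0.0, reduced costs: (5.0, 5.0)
  x^k = (0.0, 0.0), subgradient = b - a^T x = 6.0
  y^{k+1} = 0.0 + 0.25*6.0 = 1.5
Step 2: y^k = 1.5, reduced costs: (-1.0, 2.0)
  x^k = (11.0, 0.0), subgradient = b - a^T x = -38.0
  y^{k+1} = 1.5 + 0.25*-38.0 = -8.0
Step 3: y^k = -8.0, reduced costs: (37.0, 21.0)
  x^k = (0.0, 0.0), subgradient = b - a^T x = 6.0
  y^{k+1} = -8.0 + 0.25*6.0 = -6.5
Step 4: y^k = -6.5, reduced costs: (31.0, 18.0)
  x^k = (0.0, 0.0), subgradient = b - a^T x = 6.0
  y^{k+1} = -6.5 + 0.25*6.0 = -5.0
Dual objective at y_4 = -5.0: reduced costs (25.0, 15.0), box minimizer x = (0.0, 0.0)
g(y_4) = b*y + (c1 - a1*y)*x1 + (c2 - a2*y)*x2 = 6*(-5.0) + 25.0*0.0 + 15.0*0.0 = -30.0 + 0.0 + 0.0 = -30.0


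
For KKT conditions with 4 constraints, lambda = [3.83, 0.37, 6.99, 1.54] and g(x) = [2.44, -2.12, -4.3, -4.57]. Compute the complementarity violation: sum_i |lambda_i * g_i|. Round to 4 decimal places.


KKT complementary slackness check:
lambda_1 * g_1 = 3.83 * 2.44 = 9.3452
lambda_2 * g_2 = 0.37 * -2.12 = -0.7844
lambda_3 * g_3 = 6.99 * -4.3 = -30.057
lambda_4 * g_4 = 1.54 * -4.57 = -7.0378
Total violation = 9.3452 + 0.7844 + 30.057 + 7.0378 = 47.2244


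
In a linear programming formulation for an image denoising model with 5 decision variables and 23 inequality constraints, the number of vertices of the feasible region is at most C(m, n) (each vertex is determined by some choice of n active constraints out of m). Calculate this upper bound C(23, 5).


Each vertex corresponds to some choice of n active constraints out of m, so the number of vertices is at most C(m, n) = m! / (n!(m-n)!).
m = 23, n = 5
Numerator: 23 * 22 * 21 * 20 * 19
Denominator: 5! = 120
C(23, 5) = 33649


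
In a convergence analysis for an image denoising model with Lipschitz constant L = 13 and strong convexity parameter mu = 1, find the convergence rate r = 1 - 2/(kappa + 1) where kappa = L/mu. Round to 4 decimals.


Step 1: Compute the condition number.
kappa = L/mu = 13/1 = 13.0
Step 2: Compute the convergence rate.
r = 1 - 2/(kappa + 1) = 1 - 2*mu/(L + mu) = (L - mu)/(L + mu) = 12/14 = 0.8571


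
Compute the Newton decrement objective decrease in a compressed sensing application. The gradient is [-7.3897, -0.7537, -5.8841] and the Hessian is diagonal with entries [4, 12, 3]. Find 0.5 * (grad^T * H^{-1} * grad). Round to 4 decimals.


Step 1: H is diagonal, so H^(-1) * g = [-1.8474, -0.0628, -1.9614].
Step 2: g^T H^(-1) g = sum_i g_i^2 / H_ii
  = (-7.3897)^2/4 + (-0.7537)^2/12 + (-5.8841)^2/3
  = 13.6519 + 0.0473 + 11.5409 = 25.2401
Step 3: Objective decrease = 0.5 * g^T H^(-1) g = 12.6201


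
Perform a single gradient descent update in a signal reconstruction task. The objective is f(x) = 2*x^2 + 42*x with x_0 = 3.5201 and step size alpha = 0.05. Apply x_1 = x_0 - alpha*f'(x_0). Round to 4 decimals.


We compute the gradient at x_0 and apply the update.
f'(x) = 4*x + 42
f'(3.5201) = 4*3.5201 + 42 = 56.0804
x_1 = 3.5201 - 0.05*56.0804 = 0.7161


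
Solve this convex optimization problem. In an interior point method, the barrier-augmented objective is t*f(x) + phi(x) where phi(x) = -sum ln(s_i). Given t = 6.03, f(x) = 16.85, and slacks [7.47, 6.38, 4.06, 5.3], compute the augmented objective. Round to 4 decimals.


Step 1: Compute log-barrier.
ln values: [2.0109, 1.8532, 1.4012, 1.6677]
phi = -(2.0109 + 1.8532 + 1.4012 + 1.6677) = -6.933
Step 2: Compute augmented objective.
t*f(x) = 6.03*16.85 = 101.6055
Total = 101.6055 - 6.933 = 94.6725


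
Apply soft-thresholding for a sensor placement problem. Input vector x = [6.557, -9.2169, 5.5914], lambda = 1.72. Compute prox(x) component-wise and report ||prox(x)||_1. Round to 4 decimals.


Soft-thresholding with lambda = 1.72:
prox(6.557) = sign(6.557)*max(|6.557| - 1.72, 0) = 4.837
prox(-9.2169) = sign(-9.2169)*max(|-9.2169| - 1.72, 0) = -7.4969
prox(5.5914) = sign(5.5914)*max(|5.5914| - 1.72, 0) = 3.8714
prox(x) = [4.837, -7.4969, 3.8714]
||prox(x)||_1 = 4.837 + 7.4969 + 3.8714 = 16.2053


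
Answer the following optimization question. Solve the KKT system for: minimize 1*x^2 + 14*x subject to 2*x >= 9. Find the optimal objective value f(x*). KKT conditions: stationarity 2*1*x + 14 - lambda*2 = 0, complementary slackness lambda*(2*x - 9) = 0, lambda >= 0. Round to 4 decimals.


Step 1: Try lambda = 0 (constraint inactive).
x_unc = -14/(2*1) = -7.0
Check: 2*-7.0 = -14.0 < 9 -- violated!
Step 2: Constraint must be active: 2*x = 9
x* = 9/2 = 4.5
lambda = (2*1*4.5 + 14)/2 = 11.5
Step 3: Compute optimal value.
f(x*) = 1*4.5^2 + 14*4.5 = 83.25


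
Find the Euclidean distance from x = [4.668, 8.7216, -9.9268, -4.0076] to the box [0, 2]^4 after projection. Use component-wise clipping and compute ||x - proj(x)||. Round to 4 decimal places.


Project each component onto [0, 2].
clip(4.668) = 2.0, clip(8.7216) = 2.0, clip(-9.9268) = 0.0, clip(-4.0076) = 0.0
Projection = [2.0, 2.0, 0.0, 0.0]
Squared diffs: [7.1182, 45.1799, 98.5414, 16.0609]
Distance = sqrt(166.9004) = 12.919


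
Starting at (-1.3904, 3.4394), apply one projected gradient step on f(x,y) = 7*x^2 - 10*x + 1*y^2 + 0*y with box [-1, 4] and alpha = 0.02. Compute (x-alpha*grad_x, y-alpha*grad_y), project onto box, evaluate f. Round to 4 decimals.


Step 1: Compute gradient at (-1.3904, 3.4394).
grad_x = 2*7*-1.3904 - 10 = -29.4656
grad_y = 2*1*3.4394 + 0 = 6.8788
Step 2: Gradient step.
x_raw = -1.3904 - 0.02*-29.4656 = -0.8011
y_raw = 3.4394 - 0.02*6.8788 = 3.3018
Step 3: Project onto [-1, 4].
x_proj = clip(-0.8011) = -0.8011
y_proj = clip(3.3018) = 3.3018
Step 4: Evaluate f.
f(-0.8011, 3.3018) = 23.4051


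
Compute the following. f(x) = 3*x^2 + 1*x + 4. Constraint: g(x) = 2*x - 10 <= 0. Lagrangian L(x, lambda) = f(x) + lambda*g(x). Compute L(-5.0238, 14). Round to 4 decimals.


Step 1: Evaluate f(x).
f(-5.0238) = 3*(-5.0238)^2 + 1*(-5.0238) + 4 = 74.6919
Step 2: Evaluate g(x).
g(-5.0238) = 2*-5.0238 - 10 = -20.0476
Step 3: Compute Lagrangian.
L = 74.6919 + 14*-20.0476 = -205.9745


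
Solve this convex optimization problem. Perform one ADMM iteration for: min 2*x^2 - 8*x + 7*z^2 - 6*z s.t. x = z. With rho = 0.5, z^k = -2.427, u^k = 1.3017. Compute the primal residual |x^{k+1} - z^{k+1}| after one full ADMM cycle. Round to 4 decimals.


ADMM iteration with rho = 0.5, z^k = -2.427, u^k = 1.3017
Step 1: x-update.
Minimize 2*x^2 - 8*x + (0.5/2)*(x + 2.427 + 1.3017)^2
FOC: (2*2 + 0.5)*x = 8 + 0.5*(-2.427 - 1.3017)
x^{k+1} = 1.3635
Step 2: z-update.
Minimize 7*z^2 - 6*z + (0.5/2)*(1.3635 - z + 1.3017)^2
FOC: (2*7 + 0.5)*z = 6 + 0.5*(1.3635 + 1.3017)
z^{k+1} = 0.5057
Step 3: u-update.
u^{k+1} = 1.3017 + 1.3635 - 0.5057 = 2.1595
Step 4: Primal residual = |1.3635 - 0.5057| = 0.8578


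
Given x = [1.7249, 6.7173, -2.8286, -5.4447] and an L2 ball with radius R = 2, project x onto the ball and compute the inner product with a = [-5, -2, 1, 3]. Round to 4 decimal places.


Step 1: Compute ||x|| (intermediates to 6 decimals).
||x|| = sqrt(1.7249^2 + 6.7173^2 + (-2.8286)^2 + (-5.4447)^2) = 9.259759
Step 2: Project.
Since ||x|| > R, scale = R/||x|| = 2/9.259759 = 0.215988, proj(x) = scale * x
proj(x) = [0.372558, 1.450856, -0.610944, -1.17599]
Step 3: Dot product.
a^T * proj(x) = -5*0.372558 - 2*1.450856 + 1*(-0.610944) + 3*(-1.17599) = -8.9034


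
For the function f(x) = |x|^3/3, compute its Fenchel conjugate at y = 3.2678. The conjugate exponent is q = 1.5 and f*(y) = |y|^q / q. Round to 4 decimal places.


The conjugate exponent q satisfies 1/p + 1/q = 1.
p = 3, so q = 3/(3 - 1) = 1.5
|y|^q = 3.2678^1.5 = 5.9072
f*(3.2678) = 5.9072 / 1.5 = 3.9381


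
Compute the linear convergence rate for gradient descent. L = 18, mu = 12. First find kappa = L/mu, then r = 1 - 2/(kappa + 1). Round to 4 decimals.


Step 1: Compute the condition number.
kappa = L/mu = 18/12 = 1.5
Step 2: Compute the convergence rate.
r = 1 - 2/(kappa + 1) = 1 - 2*mu/(L + mu) = (L - mu)/(L + mu) = 6/30 = 0.2


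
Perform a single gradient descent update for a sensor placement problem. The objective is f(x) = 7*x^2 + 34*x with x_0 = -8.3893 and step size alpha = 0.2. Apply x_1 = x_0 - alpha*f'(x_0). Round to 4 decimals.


We compute the gradient at x_0 and apply the update.
f'(x) = 14*x + 34
f'(-8.3893) = 14*-8.3893 + 34 = -83.4502
x_1 = -8.3893 - 0.2*-83.4502 = 8.3007


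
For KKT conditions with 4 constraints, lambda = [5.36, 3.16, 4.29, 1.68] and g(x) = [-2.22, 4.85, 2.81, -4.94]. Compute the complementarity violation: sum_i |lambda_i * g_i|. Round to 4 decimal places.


KKT complementary slackness check:
lambda_1 * g_1 = 5.36 * -2.22 = -11.8992
lambda_2 * g_2 = 3.16 * 4.85 = 15.326
lambda_3 * g_3 = 4.29 * 2.81 = 12.0549
lambda_4 * g_4 = 1.68 * -4.94 = -8.2992
Total violation = 11.8992 + 15.326 + 12.0549 + 8.2992 = 47.5793


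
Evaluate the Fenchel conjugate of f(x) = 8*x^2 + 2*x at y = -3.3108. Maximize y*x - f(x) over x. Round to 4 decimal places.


f*(y) = sup_x {y*x - a*x^2 - b*x} = sup_x {(y-b)*x - a*x^2}
FOC: (y - b) - 2a*x = 0 => x* = (y - b)/(2a)
x* = (-3.3108 - 2)/(2*8) = -0.3319
f*(-3.3108) = (y-b)^2/(4a) = (-3.3108 - 2)^2/(4*8)
= 28.2046/32 = 0.8814


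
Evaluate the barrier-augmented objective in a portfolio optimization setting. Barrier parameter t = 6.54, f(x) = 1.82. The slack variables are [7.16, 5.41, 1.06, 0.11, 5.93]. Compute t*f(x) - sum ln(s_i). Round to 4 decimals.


Step 1: Compute log-barrier.
ln values: [1.9685, 1.6882, 0.0583, -2.2073, 1.78]
phi = -(1.9685 + 1.6882 + 0.0583 - 2.2073 + 1.78) = -3.2878
Step 2: Compute augmented objective.
t*f(x) = 6.54*1.82 = 11.9028
Total = 11.9028 - 3.2878 = 8.615


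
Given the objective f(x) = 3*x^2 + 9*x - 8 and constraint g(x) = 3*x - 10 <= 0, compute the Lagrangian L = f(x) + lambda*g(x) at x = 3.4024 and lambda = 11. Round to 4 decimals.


Step 1: Evaluate f(x).
f(3.4024) = 3*3.4024^2 + 9*3.4024 - 8 = 57.3506
Step 2: Evaluate g(x).
g(3.4024) = 3*3.4024 - 10 = 0.2072
Step 3: Compute Lagrangian.
L = 57.3506 + 11*0.2072 = 59.6298


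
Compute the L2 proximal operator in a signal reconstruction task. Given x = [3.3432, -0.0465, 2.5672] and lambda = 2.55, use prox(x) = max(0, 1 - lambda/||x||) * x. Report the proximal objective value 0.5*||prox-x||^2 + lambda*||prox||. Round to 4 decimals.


Step 1: Compute ||x||.
||x|| = 4.2154
Step 2: Compute scaling factor.
scale = max(0, 1 - 2.55/4.2154) = 0.3951
Step 3: prox(x) = [1.3208, -0.0184, 1.0142]
||prox(x)|| = 1.6654
Step 4: Proximal objective.
0.5*||prox-x||^2 = 3.2513
lambda*||prox|| = 4.2468
Total = 7.498


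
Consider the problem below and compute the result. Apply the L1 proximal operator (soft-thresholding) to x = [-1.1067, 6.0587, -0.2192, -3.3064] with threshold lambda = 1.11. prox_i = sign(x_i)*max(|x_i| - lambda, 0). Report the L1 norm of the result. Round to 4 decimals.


Soft-thresholding with lambda = 1.11:
prox(-1.1067) = sign(-1.1067)*max(|-1.1067| - 1.11, 0) = 0.0
prox(6.0587) = sign(6.0587)*max(|6.0587| - 1.11, 0) = 4.9487
prox(-0.2192) = sign(-0.2192)*max(|-0.2192| - 1.11, 0) = 0.0
prox(-3.3064) = sign(-3.3064)*max(|-3.3064| - 1.11, 0) = -2.1964
prox(x) = [0.0, 4.9487, 0.0, -2.1964]
||prox(x)||_1 = 0.0 + 4.9487 + 0.0 + 2.1964 = 7.1451


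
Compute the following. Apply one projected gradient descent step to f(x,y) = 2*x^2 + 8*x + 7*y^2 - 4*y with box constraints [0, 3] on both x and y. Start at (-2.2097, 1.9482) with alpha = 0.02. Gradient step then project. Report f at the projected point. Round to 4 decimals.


Step 1: Compute gradient at (-2.2097, 1.9482).
grad_x = 2*2*-2.2097 + 8 = -0.8388
grad_y = 2*7*1.9482 - 4 = 23.2748
Step 2: Gradient step.
x_raw = -2.2097 - 0.02*-0.8388 = -2.1929
y_raw = 1.9482 - 0.02*23.2748 = 1.4827
Step 3: Project onto [0, 3].
x_proj = clip(-2.1929) = 0.0
y_proj = clip(1.4827) = 1.4827
Step 4: Evaluate f.
f(0.0, 1.4827) = 9.4581


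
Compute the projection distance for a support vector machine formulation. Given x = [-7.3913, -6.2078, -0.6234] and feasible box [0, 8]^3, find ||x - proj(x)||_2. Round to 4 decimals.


Project each component onto [0, 8].
clip(-7.3913) = 0.0, clip(-6.2078) = 0.0, clip(-0.6234) = 0.0
Projection = [0.0, 0.0, 0.0]
Squared diffs: [54.6313, 38.5368, 0.3886]
Distance = sqrt(93.5567) = 9.6725


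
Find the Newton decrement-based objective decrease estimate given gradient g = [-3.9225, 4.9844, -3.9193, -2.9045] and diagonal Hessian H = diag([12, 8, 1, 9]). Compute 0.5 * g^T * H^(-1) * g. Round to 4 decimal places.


Step 1: H is diagonal, so H^(-1) * g = [-0.3269, 0.6231, -3.9193, -0.3227].
Step 2: g^T H^(-1) g = sum_i g_i^2 / H_ii
  = (-3.9225)^2/12 + (4.9844)^2/8 + (-3.9193)^2/1 + (-2.9045)^2/9
  = 1.2822 + 3.1055 + 15.3609 + 0.9373 = 20.686
Step 3: Objective decrease = 0.5 * g^T H^(-1) g = 10.343


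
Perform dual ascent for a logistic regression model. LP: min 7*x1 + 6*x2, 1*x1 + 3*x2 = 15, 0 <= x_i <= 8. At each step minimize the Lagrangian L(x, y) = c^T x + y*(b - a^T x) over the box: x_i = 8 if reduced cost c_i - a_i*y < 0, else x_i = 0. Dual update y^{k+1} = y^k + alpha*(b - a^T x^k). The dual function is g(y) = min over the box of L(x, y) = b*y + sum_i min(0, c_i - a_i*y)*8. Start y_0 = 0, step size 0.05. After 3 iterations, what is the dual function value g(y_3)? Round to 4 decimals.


Dual ascent for LP: min 7*x1 + 6*x2, 1*x1 + 3*x2 = 15, 0 <= x_i <= 8
Step 1: y^k = 0.0, reduced costs: (7.0, 6.0)
  x^k = (0.0, 0.0), subgradient = b - a^T x = 15.0
  y^{k+1} = 0.0 + 0.05*15.0 = 0.75
Step 2: y^k = 0.75, reduced costs: (6.25, 3.75)
  x^k = (0.0, 0.0), subgradient = b - a^T x = 15.0
  y^{k+1} = 0.75 + 0.05*15.0 = 1.5
Step 3: y^k = 1.5, reduced costs: (5.5, 1.5)
  x^k = (0.0, 0.0), subgradient = b - a^T x = 15.0
  y^{k+1} = 1.5 + 0.05*15.0 = 2.25
Dual objective at y_3 = 2.25: reduced costs (4.75, -0.75), box minimizer x = (0.0, 8.0)
g(y_3) = b*y + (c1 - a1*y)*x1 + (c2 - a2*y)*x2 = 15*2.25 + 4.75*0.0 + (-0.75)*8.0 = 33.75 + 0.0 - 6.0 = 27.75


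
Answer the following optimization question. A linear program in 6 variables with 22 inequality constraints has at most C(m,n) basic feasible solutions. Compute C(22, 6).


Each vertex corresponds to some choice of n active constraints out of m, so the number of vertices is at most C(m, n) = m! / (n!(m-n)!).
m = 22, n = 6
Numerator: 22 * 21 * 20 * 19 * 18 * 17
Denominator: 6! = 720
C(22, 6) = 74613


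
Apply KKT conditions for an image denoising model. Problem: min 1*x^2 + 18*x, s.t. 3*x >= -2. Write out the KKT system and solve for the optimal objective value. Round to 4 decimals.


Step 1: Try lambda = 0 (constraint inactive).
x_unc = -18/(2*1) = -9.0
Check: 3*-9.0 = -27.0 < -2 -- violated!
Step 2: Constraint must be active: 3*x = -2
x* = -2/3 = -0.6667 (rounded; the exact value -2/3 is used below)
lambda = (2*1*(-2/3) + 18)/3 = 5.5556
Step 3: Compute optimal value.
f(x*) = 1*(-2/3)^2 + 18*(-2/3) = -11.5556


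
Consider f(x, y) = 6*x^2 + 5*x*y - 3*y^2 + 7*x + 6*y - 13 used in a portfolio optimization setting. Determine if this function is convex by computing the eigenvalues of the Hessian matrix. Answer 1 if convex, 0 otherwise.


The Hessian of f(x,y) = 6*x^2 + 5*x*y - 3*y^2 + 7*x + 6*y - 13 is:
H = [[12, 5], [5, -6]]
Trace = 12 - 6 = 6
Determinant = 12*-6 - (5)^2 = -97
Discriminant = (6)^2 - 4*-97 = 424.0
Eigenvalues: lambda_1 = -7.2956, lambda_2 = 13.2956
The function is not convex.

0


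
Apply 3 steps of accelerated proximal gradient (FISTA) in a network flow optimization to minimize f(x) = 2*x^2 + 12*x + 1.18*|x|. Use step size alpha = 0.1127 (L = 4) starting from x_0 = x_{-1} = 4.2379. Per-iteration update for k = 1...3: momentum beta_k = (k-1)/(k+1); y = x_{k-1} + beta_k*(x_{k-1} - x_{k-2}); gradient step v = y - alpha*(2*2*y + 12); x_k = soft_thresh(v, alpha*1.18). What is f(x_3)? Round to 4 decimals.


FISTA on f(x) = 2*x^2 + 12*x + 1.18*|x|
L = 4, alpha = 0.1127
Iteration 1: beta = 0.0, y = 4.2379 + 0.0*(4.2379 - 4.2379) = 4.2379
  grad(y) = 28.9516, v = y - alpha*grad = 0.9751
  prox(v) = soft_thresh(0.9751, 0.133) = 0.8421
Iteration 2: beta = 0.3333, y = 0.8421 + 0.3333*(0.8421 - 4.2379) = -0.2899
  grad(y) = 10.8405, v = y - alpha*grad = -1.5116
  prox(v) = soft_thresh(-1.5116, 0.133) = -1.3786
Iteration 3: beta = 0.5, y = -1.3786 + 0.5*(-1.3786 - 0.8421) = -2.489
  grad(y) = 2.0442, v = y - alpha*grad = -2.7193
  prox(v) = soft_thresh(-2.7193, 0.133) = -2.5863
f(x_3) = 2*(-2.5863)^2 + 12*(-2.5863) + 1.18*|-2.5863| = -14.6059


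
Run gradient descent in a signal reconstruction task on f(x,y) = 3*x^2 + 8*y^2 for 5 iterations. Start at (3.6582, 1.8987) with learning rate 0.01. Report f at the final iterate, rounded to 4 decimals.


Gradient descent on f(x,y) = 3*x^2 + 8*y^2.
Starting point: (3.6582, 1.8987), alpha = 0.01
Step 1: grad_x = 2*3*3.6582 = 21.9492, grad_y = 2*8*1.8987 = 30.3792
  x_1 = 3.6582 - 0.01*21.9492 = 3.4387
  y_1 = 1.8987 - 0.01*30.3792 = 1.5949
Step 2: grad_x = 2*3*3.4387 = 20.6322, grad_y = 2*8*1.5949 = 25.5185
  x_2 = 3.4387 - 0.01*20.6322 = 3.2324
  y_2 = 1.5949 - 0.01*25.5185 = 1.3397
Step 3: grad_x = 2*3*3.2324 = 19.3943, grad_y = 2*8*1.3397 = 21.4356
  x_3 = 3.2324 - 0.01*19.3943 = 3.0384
  y_3 = 1.3397 - 0.01*21.4356 = 1.1254
Step 4: grad_x = 2*3*3.0384 = 18.2307, grad_y = 2*8*1.1254 = 18.0059
  x_4 = 3.0384 - 0.01*18.2307 = 2.8561
  y_4 = 1.1254 - 0.01*18.0059 = 0.9453
Step 5: grad_x = 2*3*2.8561 = 17.1368, grad_y = 2*8*0.9453 = 15.1249
  x_5 = 2.8561 - 0.01*17.1368 = 2.6848
  y_5 = 0.9453 - 0.01*15.1249 = 0.7941
f(2.6848, 0.7941) = 3*2.6848^2 + 8*0.7941^2 = 26.6682


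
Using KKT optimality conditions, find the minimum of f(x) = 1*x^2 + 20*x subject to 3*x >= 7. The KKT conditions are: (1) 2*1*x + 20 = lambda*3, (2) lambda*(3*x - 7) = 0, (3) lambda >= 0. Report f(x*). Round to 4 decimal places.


Step 1: Try lambda = 0 (constraint inactive).
x_unc = -20/(2*1) = -10.0
Check: 3*-10.0 = -30.0 < 7 -- violated!
Step 2: Constraint must be active: 3*x = 7
x* = 7/3 = 2.3333 (rounded; the exact value 7/3 is used below)
lambda = (2*1*(7/3) + 20)/3 = 8.2222
Step 3: Compute optimal value.
f(x*) = 1*(7/3)^2 + 20*(7/3) = 52.1111


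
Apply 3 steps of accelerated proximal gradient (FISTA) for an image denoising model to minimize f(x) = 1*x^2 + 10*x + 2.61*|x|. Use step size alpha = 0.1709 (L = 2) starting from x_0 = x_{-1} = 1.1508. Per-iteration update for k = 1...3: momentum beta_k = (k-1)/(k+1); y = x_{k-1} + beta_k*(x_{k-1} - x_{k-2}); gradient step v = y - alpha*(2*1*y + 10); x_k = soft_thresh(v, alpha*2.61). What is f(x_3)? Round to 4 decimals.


FISTA on f(x) = 1*x^2 + 10*x + 2.61*|x|
L = 2, alpha = 0.1709
Iteration 1: beta = 0.0, y = 1.1508 + 0.0*(1.1508 - 1.1508) = 1.1508
  grad(y) = 12.3016, v = y - alpha*grad = -0.9515
  prox(v) = soft_thresh(-0.9515, 0.446) = -0.5055
Iteration 2: beta = 0.3333, y = -0.5055 + 0.3333*(-0.5055 - 1.1508) = -1.0576
  grad(y) = 7.8848, v = y - alpha*grad = -2.4051
  prox(v) = soft_thresh(-2.4051, 0.446) = -1.9591
Iteration 3: beta = 0.5, y = -1.9591 + 0.5*(-1.9591 + 0.5055) = -2.6858
  grad(y) = 4.6283, v = y - alpha*grad = -3.4768
  prox(v) = soft_thresh(-3.4768, 0.446) = -3.0308
f(x_3) = 1*(-3.0308)^2 + 10*(-3.0308) + 2.61*|-3.0308| = -13.2118


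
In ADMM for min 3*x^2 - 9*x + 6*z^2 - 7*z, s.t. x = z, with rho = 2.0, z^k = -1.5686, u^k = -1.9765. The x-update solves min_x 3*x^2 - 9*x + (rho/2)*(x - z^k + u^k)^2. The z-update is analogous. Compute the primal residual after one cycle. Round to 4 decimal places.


ADMM iteration with rho = 2.0, z^k = -1.5686, u^k = -1.9765
Step 1: x-update.
Minimize 3*x^2 - 9*x + (2.0/2)*(x + 1.5686 - 1.9765)^2
FOC: (2*3 + 2.0)*x = 9 + 2.0*(-1.5686 + 1.9765)
x^{k+1} = 1.227
Step 2: z-update.
Minimize 6*z^2 - 7*z + (2.0/2)*(1.227 - z - 1.9765)^2
FOC: (2*6 + 2.0)*z = 7 + 2.0*(1.227 - 1.9765)
z^{k+1} = 0.3929
Step 3: u-update.
u^{k+1} = -1.9765 + 1.227 - 0.3929 = -1.1425
Step 4: Primal residual = |1.227 - 0.3929| = 0.8341


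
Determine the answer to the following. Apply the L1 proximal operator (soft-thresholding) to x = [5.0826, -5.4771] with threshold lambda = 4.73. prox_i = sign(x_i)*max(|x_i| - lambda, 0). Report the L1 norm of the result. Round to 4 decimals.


Soft-thresholding with lambda = 4.73:
prox(5.0826) = sign(5.0826)*max(|5.0826| - 4.73, 0) = 0.3526
prox(-5.4771) = sign(-5.4771)*max(|-5.4771| - 4.73, 0) = -0.7471
prox(x) = [0.3526, -0.7471]
||prox(x)||_1 = 0.3526 + 0.7471 = 1.0997


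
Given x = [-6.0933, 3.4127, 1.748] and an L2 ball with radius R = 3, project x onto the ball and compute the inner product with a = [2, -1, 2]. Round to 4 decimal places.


Step 1: Compute ||x|| (intermediates to 6 decimals).
||x|| = sqrt((-6.0933)^2 + 3.4127^2 + 1.748^2) = 7.199328
Step 2: Project.
Since ||x|| > R, scale = R/||x|| = 3/7.199328 = 0.416706, proj(x) = scale * x
proj(x) = [-2.539115, 1.422093, 0.728402]
Step 3: Dot product.
a^T * proj(x) = 2*(-2.539115) - 1*1.422093 + 2*0.728402 = -5.0435


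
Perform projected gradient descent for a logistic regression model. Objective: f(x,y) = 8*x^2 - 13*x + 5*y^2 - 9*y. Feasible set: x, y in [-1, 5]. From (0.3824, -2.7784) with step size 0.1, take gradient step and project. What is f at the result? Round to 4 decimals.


Step 1: Compute gradient at (0.3824, -2.7784).
grad_x = 2*8*0.3824 - 13 = -6.8816
grad_y = 2*5*-2.7784 - 9 = -36.784
Step 2: Gradient step.
x_raw = 0.3824 - 0.1*-6.8816 = 1.0706
y_raw = -2.7784 - 0.1*-36.784 = 0.9
Step 3: Project onto [-1, 5].
x_proj = clip(1.0706) = 1.0706
y_proj = clip(0.9) = 0.9
Step 4: Evaluate f.
f(1.0706, 0.9) = -8.7985


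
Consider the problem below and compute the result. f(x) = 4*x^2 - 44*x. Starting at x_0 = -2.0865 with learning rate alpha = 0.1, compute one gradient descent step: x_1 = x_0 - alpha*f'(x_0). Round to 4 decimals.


We compute the gradient at x_0 and apply the update.
f'(x) = 8*x - 44
f'(-2.0865) = 8*-2.0865 - 44 = -60.692
x_1 = -2.0865 - 0.1*-60.692 = 3.9827


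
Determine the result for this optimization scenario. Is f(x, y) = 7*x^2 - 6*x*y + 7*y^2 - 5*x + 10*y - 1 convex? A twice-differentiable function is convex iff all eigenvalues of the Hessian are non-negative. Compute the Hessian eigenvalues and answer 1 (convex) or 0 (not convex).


The Hessian of f(x,y) = 7*x^2 - 6*x*y + 7*y^2 - 5*x + 10*y - 1 is:
H = [[14, -6], [-6, 14]]
Trace = 14 + 14 = 28
Determinant = 14*14 - (-6)^2 = 160
Discriminant = (28)^2 - 4*160 = 144.0
Eigenvalues: lambda_1 = 8.0, lambda_2 = 20.0
The function is convex.

1


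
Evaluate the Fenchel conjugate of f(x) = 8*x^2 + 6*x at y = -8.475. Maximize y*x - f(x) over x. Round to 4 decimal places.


f*(y) = sup_x {y*x - a*x^2 - b*x} = sup_x {(y-b)*x - a*x^2}
FOC: (y - b) - 2a*x = 0 => x* = (y - b)/(2a)
x* = (-8.475 - 6)/(2*8) = -0.9047
f*(-8.475) = (y-b)^2/(4a) = (-8.475 - 6)^2/(4*8)
= 209.5256/32 = 6.5477
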